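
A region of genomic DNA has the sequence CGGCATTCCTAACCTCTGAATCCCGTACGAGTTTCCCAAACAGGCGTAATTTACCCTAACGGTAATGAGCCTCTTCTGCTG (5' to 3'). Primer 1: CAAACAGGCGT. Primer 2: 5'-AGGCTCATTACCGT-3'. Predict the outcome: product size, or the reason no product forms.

Yes — a 36 bp product.

Primer 1 (CAAACAGGCGT) matches the top strand at positions 37–47; it acts as a forward primer.
Primer 2's reverse complement is ACGGTAATGAGCCT, matching the top strand at positions 59–72; it acts as a reverse primer.
The 3' ends face each other across positions 37–72, giving a 36 bp product.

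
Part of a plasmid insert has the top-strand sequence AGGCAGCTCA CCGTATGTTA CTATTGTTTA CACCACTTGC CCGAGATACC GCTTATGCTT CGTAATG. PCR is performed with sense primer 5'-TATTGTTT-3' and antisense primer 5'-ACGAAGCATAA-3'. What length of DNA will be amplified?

Scanning the template, TATTGTTT occurs at positions 22–29; this primer anneals to the bottom strand there with its 3' end pointing downstream.
The reverse primer's reverse complement is TTATGCTTCGT, which matches the template at positions 53–63.
Amplicon spans positions 22–63: 42 bp.

42 bp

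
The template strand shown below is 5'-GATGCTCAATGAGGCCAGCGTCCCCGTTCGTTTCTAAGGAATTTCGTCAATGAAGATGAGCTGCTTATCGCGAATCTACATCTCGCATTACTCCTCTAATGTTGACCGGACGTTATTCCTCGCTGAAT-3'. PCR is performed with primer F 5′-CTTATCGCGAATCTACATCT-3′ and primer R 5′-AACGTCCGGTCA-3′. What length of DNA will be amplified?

Forward primer CTTATCGCGAATCTACATCT is found on the top strand at positions 64–83.
Reverse complement of the reverse primer: TGACCGGACGTT. This occurs on the top strand at positions 103–114.
Amplicon spans positions 64–114: 51 bp.

51 bp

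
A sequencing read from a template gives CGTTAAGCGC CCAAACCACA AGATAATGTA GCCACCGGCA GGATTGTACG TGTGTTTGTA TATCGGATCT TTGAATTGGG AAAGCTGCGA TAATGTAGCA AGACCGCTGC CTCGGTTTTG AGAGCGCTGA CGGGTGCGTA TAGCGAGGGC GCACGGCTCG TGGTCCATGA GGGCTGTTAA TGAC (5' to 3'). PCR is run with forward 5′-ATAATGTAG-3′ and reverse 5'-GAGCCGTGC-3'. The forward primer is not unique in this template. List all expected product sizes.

137 bp, 70 bp

The forward primer ATAATGTAG matches the top strand at positions 23–31, 90–98.
The reverse primer's reverse complement is GCACGGCTC, matching at positions 151–159.
Each forward site pairs with the reverse site to give a product ending at position 159: sizes 137, 70 bp.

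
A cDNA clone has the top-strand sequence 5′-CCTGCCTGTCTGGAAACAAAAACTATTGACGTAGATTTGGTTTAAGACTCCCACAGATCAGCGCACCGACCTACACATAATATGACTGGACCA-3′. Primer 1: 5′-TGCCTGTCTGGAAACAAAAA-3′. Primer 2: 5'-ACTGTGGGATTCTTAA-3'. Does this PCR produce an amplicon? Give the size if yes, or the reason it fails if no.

Primer 2 (ACTGTGGGATTCTTAA) does not match the top strand, and its reverse complement TTAAGAATCCCACAGT does not match either.
With no annealing site for primer 2, no amplification occurs.

No product — primer 2 has no binding site in the template.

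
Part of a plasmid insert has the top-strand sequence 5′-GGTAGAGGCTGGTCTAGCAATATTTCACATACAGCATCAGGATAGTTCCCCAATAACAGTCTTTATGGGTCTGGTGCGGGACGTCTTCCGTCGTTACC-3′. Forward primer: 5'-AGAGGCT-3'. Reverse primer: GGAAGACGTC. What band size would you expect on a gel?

86 bp

Forward primer AGAGGCT is found on the top strand at positions 4–10.
Reverse complement of the reverse primer: GACGTCTTCC. This occurs on the top strand at positions 80–89.
Amplicon spans positions 4–89: 86 bp.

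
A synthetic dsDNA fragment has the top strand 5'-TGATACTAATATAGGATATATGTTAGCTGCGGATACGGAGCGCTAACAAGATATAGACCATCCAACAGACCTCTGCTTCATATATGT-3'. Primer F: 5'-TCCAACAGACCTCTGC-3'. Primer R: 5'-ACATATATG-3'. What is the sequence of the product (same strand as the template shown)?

The forward primer matches the template at positions 61–76.
Taking the reverse complement of ACATATATG gives CATATATGT, found at positions 79–87 on the template; the primer anneals here to the top strand with its 3' end pointing upstream.
The product is the template from position 61 through 87 (27 bp).

5'-TCCAACAGACCTCTGCTTCATATATGT-3'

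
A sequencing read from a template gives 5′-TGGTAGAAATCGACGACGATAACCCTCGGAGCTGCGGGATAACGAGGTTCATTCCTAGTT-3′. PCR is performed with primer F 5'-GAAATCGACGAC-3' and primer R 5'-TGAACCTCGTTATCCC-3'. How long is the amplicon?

The forward primer matches the template at positions 6–17.
Reverse complement of the reverse primer: GGGATAACGAGGTTCA. This occurs on the top strand at positions 36–51.
The product runs from position 6 to position 51, so its length is 51 − 6 + 1 = 46 bp.

46 bp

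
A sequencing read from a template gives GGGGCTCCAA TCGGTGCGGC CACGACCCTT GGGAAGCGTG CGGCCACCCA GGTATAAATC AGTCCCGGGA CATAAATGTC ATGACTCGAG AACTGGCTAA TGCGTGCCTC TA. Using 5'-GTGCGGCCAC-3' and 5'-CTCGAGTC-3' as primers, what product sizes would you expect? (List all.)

77 bp, 53 bp

The forward primer GTGCGGCCAC matches the top strand at positions 14–23, 38–47.
The reverse primer's reverse complement is GACTCGAG, matching at positions 83–90.
Each forward site pairs with the reverse site to give a product ending at position 90: sizes 77, 53 bp.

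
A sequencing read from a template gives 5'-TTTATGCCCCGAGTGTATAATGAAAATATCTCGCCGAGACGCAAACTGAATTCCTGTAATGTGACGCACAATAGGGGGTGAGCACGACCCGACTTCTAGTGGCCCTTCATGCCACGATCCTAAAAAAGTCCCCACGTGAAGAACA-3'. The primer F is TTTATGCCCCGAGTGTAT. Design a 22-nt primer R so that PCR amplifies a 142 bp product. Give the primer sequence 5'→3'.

5'-TCTTCACGTGGGGACTTTTTTA-3'

The forward primer binds at positions 1–18, so a 142 bp product ends at position 1 + 142 − 1 = 142.
The reverse primer anneals to the top strand over positions 121–142, i.e. to TAAAAAAGTCCCCACGTGAAGA.
Its sequence written 5'→3' is the reverse complement: TCTTCACGTGGGGACTTTTTTA.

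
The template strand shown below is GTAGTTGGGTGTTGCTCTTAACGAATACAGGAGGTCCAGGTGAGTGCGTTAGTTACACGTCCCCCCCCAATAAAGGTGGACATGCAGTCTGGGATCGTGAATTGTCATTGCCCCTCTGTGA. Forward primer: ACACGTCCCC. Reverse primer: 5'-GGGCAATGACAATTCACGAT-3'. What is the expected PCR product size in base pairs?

Scanning the template, ACACGTCCCC occurs at positions 55–64; this primer anneals to the bottom strand there with its 3' end pointing downstream.
Taking the reverse complement of GGGCAATGACAATTCACGAT gives ATCGTGAATTGTCATTGCCC, found at positions 94–113 on the template; the primer anneals here to the top strand with its 3' end pointing upstream.
The product runs from position 55 to position 113, so its length is 113 − 55 + 1 = 59 bp.

59 bp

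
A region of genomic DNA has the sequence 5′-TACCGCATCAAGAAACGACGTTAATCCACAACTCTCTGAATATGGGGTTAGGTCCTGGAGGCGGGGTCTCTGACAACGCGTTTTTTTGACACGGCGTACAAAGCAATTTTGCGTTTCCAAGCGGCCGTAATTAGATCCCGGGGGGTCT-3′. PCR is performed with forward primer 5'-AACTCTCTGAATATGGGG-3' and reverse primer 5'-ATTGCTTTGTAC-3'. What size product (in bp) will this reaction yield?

78 bp

The forward primer matches the template at positions 30–47.
The reverse primer's reverse complement is GTACAAAGCAAT, which matches the template at positions 96–107.
The product runs from position 30 to position 107, so its length is 107 − 30 + 1 = 78 bp.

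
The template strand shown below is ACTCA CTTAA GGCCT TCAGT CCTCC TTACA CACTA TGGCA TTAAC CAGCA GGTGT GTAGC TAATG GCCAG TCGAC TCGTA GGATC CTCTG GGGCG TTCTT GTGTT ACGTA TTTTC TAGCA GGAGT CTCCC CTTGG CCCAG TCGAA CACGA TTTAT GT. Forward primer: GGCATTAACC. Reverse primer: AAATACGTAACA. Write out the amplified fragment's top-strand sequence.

5'-GGCATTAACCAGCAGGTGTGTAGCTAATGGCCAGTCGACTCGTAGGATCCTCTGGGGCGTTCTTGTGTTACGTATTT-3'

The forward primer matches the template at positions 37–46.
Taking the reverse complement of AAATACGTAACA gives TGTTACGTATTT, found at positions 102–113 on the template; the primer anneals here to the top strand with its 3' end pointing upstream.
The product is the template from position 37 through 113 (77 bp).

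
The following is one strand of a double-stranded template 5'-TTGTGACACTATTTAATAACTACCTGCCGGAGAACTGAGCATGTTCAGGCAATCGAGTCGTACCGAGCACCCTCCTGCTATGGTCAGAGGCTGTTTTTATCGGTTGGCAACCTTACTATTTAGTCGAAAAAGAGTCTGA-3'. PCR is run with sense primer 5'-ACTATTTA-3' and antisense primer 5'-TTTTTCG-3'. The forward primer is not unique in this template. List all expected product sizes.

The forward primer ACTATTTA matches the top strand at positions 8–15, 115–122.
The reverse primer's reverse complement is CGAAAAA, matching at positions 125–131.
Each forward site pairs with the reverse site to give a product ending at position 131: sizes 124, 17 bp.

124 bp, 17 bp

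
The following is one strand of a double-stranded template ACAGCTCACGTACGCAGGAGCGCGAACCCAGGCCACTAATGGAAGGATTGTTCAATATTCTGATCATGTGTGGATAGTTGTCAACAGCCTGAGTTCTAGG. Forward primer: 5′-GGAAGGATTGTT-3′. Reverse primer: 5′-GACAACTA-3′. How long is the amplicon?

42 bp

Forward primer GGAAGGATTGTT is found on the top strand at positions 41–52.
The reverse primer's reverse complement is TAGTTGTC, which matches the template at positions 75–82.
The product runs from position 41 to position 82, so its length is 82 − 41 + 1 = 42 bp.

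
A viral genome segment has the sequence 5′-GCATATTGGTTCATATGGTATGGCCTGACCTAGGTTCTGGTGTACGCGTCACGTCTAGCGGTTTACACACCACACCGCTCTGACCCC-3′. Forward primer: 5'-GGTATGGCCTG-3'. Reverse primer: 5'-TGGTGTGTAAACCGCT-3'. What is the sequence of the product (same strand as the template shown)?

Scanning the template, GGTATGGCCTG occurs at positions 17–27; this primer anneals to the bottom strand there with its 3' end pointing downstream.
Taking the reverse complement of TGGTGTGTAAACCGCT gives AGCGGTTTACACACCA, found at positions 57–72 on the template; the primer anneals here to the top strand with its 3' end pointing upstream.
The product is the template from position 17 through 72 (56 bp).

5'-GGTATGGCCTGACCTAGGTTCTGGTGTACGCGTCACGTCTAGCGGTTTACACACCA-3'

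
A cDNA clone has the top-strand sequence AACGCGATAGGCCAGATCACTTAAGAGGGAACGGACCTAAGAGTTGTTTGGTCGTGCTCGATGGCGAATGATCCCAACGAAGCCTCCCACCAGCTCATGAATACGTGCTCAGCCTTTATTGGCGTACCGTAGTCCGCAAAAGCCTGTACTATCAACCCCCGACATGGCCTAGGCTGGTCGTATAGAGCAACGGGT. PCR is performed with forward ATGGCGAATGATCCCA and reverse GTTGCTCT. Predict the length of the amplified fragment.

131 bp

The forward primer matches the template at positions 61–76.
Reverse complement of the reverse primer: AGAGCAAC. This occurs on the top strand at positions 184–191.
Product length = (reverse-primer end) − (forward-primer start) + 1 = 191 − 61 + 1 = 131 bp.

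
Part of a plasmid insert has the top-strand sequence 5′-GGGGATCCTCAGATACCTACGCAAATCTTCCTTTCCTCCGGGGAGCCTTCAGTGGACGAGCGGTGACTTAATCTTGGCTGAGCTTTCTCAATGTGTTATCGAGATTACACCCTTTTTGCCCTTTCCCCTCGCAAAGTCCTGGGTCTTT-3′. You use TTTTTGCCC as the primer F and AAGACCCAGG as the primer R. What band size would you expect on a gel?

Forward primer TTTTTGCCC is found on the top strand at positions 113–121.
Reverse complement of the reverse primer: CCTGGGTCTT. This occurs on the top strand at positions 138–147.
The product runs from position 113 to position 147, so its length is 147 − 113 + 1 = 35 bp.

35 bp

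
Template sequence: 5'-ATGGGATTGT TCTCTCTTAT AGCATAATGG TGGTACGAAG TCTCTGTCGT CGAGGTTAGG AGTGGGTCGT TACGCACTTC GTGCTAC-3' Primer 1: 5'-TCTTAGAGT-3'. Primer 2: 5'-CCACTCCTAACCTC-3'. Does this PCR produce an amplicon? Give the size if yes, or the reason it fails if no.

Primer 1 (TCTTAGAGT) does not match the top strand, and its reverse complement ACTCTAAGA does not match either.
With no annealing site for primer 1, no amplification occurs.

No product — primer 1 has no binding site in the template.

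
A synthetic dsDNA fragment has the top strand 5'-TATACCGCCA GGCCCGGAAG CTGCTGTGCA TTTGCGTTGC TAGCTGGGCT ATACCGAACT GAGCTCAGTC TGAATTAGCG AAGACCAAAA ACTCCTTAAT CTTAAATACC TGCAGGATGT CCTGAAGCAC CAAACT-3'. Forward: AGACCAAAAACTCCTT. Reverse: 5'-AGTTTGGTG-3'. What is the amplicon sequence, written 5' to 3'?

5'-AGACCAAAAACTCCTTAATCTTAAATACCTGCAGGATGTCCTGAAGCACCAAACT-3'

The forward primer matches the template at positions 82–97.
Taking the reverse complement of AGTTTGGTG gives CACCAAACT, found at positions 128–136 on the template; the primer anneals here to the top strand with its 3' end pointing upstream.
The product is the template from position 82 through 136 (55 bp).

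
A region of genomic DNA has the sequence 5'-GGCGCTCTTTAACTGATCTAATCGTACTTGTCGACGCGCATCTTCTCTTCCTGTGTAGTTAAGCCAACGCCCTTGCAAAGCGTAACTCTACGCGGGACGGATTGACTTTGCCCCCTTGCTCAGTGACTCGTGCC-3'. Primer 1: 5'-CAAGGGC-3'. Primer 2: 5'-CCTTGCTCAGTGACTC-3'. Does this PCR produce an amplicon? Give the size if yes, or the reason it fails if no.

Primer 1 (CAAGGGC) has reverse complement GCCCTTG, which matches the top strand at positions 69–75; primer 1 anneals to the top strand there with its 3' end pointing upstream toward position 69.
Primer 2 (CCTTGCTCAGTGACTC) matches the top strand directly at positions 114–129; it anneals to the bottom strand with its 3' end pointing downstream toward position 129.
The 3' ends diverge (primer 1 extends toward position 1, primer 2 toward position 134), so the primers never converge on a shared product.

No product — the primers' 3' ends point away from each other.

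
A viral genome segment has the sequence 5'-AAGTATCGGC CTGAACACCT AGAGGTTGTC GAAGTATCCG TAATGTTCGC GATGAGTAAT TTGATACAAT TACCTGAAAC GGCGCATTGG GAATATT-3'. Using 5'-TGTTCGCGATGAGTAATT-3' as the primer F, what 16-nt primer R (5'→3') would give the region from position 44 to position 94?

The product's 3' end on the top strand is position 94.
The reverse primer anneals to the top strand over positions 79–94, i.e. to ACGGCGCATTGGGAAT.
Its sequence written 5'→3' is the reverse complement: ATTCCCAATGCGCCGT.

5'-ATTCCCAATGCGCCGT-3'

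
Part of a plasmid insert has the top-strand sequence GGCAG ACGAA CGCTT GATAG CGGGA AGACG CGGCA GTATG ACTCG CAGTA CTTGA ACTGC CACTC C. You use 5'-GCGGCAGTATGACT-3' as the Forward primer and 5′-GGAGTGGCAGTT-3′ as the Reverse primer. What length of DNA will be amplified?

Forward primer GCGGCAGTATGACT is found on the top strand at positions 30–43.
Reverse complement of the reverse primer: AACTGCCACTCC. This occurs on the top strand at positions 55–66.
Product length = (reverse-primer end) − (forward-primer start) + 1 = 66 − 30 + 1 = 37 bp.

37 bp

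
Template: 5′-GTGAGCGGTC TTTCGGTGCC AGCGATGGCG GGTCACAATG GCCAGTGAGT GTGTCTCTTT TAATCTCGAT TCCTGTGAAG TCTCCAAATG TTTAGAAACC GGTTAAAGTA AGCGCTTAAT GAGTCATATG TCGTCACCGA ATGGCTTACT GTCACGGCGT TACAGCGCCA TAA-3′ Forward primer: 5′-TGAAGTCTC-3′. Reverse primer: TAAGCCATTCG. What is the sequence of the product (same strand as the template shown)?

5'-TGAAGTCTCCAAATGTTTAGAAACCGGTTAAAGTAAGCGCTTAATGAGTCATATGTCGTCACCGAATGGCTTA-3'

Scanning the template, TGAAGTCTC occurs at positions 76–84; this primer anneals to the bottom strand there with its 3' end pointing downstream.
Taking the reverse complement of TAAGCCATTCG gives CGAATGGCTTA, found at positions 138–148 on the template; the primer anneals here to the top strand with its 3' end pointing upstream.
The product is the template from position 76 through 148 (73 bp).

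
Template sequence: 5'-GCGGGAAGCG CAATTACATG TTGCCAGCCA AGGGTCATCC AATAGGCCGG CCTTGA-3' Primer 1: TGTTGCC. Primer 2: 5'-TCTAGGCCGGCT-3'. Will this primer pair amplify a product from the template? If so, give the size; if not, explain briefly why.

Primer 2 (TCTAGGCCGGCT) does not match the top strand, and its reverse complement AGCCGGCCTAGA does not match either.
With no annealing site for primer 2, no amplification occurs.

No product — primer 2 has no binding site in the template.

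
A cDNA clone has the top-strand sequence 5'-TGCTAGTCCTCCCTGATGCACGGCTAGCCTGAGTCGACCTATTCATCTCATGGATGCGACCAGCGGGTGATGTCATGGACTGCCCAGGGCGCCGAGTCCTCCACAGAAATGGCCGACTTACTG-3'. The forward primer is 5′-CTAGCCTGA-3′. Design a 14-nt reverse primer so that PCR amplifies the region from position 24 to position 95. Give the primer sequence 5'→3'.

5'-TCGGCGCCCTGGGC-3'

The product's 3' end on the top strand is position 95.
The reverse primer anneals to the top strand over positions 82–95, i.e. to GCCCAGGGCGCCGA.
Its sequence written 5'→3' is the reverse complement: TCGGCGCCCTGGGC.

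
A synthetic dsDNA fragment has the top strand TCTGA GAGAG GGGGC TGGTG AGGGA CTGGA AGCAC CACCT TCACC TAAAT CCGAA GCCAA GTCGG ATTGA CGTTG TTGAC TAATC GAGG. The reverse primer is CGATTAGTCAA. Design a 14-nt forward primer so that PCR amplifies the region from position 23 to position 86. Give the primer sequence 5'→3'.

5'-GGACTGGAAGCACC-3'

The reverse primer's reverse complement TTGACTAATCG matches the template at positions 76–86; the product starts at position 23.
The forward primer is identical to the top strand over positions 23–36: GGACTGGAAGCACC.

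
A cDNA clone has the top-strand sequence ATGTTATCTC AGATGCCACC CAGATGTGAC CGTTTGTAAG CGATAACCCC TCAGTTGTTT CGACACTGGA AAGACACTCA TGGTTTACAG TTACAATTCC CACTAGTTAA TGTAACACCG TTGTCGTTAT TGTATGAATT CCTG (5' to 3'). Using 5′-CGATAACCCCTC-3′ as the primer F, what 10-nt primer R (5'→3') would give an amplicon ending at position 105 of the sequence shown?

5'-TAGTGGGAAT-3'

The forward primer binds at positions 41–52; the product's 3' end on the top strand is position 105.
The reverse primer anneals to the top strand over positions 96–105, i.e. to ATTCCCACTA.
Its sequence written 5'→3' is the reverse complement: TAGTGGGAAT.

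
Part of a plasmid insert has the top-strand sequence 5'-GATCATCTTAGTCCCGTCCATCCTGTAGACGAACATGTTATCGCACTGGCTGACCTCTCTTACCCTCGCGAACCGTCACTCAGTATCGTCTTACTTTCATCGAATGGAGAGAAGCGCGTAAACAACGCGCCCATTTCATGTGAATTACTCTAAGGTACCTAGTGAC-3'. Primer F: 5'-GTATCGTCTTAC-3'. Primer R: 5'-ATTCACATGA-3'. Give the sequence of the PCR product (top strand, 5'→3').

Forward primer GTATCGTCTTAC is found on the top strand at positions 83–94.
Taking the reverse complement of ATTCACATGA gives TCATGTGAAT, found at positions 136–145 on the template; the primer anneals here to the top strand with its 3' end pointing upstream.
The product is the template from position 83 through 145 (63 bp).

5'-GTATCGTCTTACTTTCATCGAATGGAGAGAAGCGCGTAAACAACGCGCCCATTTCATGTGAAT-3'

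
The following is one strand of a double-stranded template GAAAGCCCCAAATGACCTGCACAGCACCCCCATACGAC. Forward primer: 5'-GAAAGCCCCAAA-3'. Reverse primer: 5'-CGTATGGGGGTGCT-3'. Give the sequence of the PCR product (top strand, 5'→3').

5'-GAAAGCCCCAAATGACCTGCACAGCACCCCCATACG-3'

Forward primer GAAAGCCCCAAA is found on the top strand at positions 1–12.
Reverse complement of the reverse primer: AGCACCCCCATACG. This occurs on the top strand at positions 23–36.
The product is the template from position 1 through 36 (36 bp).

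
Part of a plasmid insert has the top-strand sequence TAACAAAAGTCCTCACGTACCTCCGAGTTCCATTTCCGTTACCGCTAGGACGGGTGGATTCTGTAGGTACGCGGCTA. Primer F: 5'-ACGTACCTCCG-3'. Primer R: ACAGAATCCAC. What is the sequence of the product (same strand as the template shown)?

Scanning the template, ACGTACCTCCG occurs at positions 15–25; this primer anneals to the bottom strand there with its 3' end pointing downstream.
Taking the reverse complement of ACAGAATCCAC gives GTGGATTCTGT, found at positions 54–64 on the template; the primer anneals here to the top strand with its 3' end pointing upstream.
The product is the template from position 15 through 64 (50 bp).

5'-ACGTACCTCCGAGTTCCATTTCCGTTACCGCTAGGACGGGTGGATTCTGT-3'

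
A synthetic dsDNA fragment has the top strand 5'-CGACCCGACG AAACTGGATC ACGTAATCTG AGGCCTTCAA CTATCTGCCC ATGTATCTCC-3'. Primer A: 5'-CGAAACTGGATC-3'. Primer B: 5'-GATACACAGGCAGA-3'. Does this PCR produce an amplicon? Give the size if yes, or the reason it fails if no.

No product — primer B has no binding site in the template.

Primer B (GATACACAGGCAGA) does not match the top strand, and its reverse complement TCTGCCTGTGTATC does not match either.
With no annealing site for primer B, no amplification occurs.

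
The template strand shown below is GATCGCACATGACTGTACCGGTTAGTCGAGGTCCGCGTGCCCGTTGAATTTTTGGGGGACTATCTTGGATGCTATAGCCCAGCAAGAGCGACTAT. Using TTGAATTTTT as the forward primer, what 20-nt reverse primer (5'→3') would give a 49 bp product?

5'-GTCGCTCTTGCTGGGCTATA-3'

The forward primer binds at positions 44–53, so a 49 bp product ends at position 44 + 49 − 1 = 92.
The reverse primer anneals to the top strand over positions 73–92, i.e. to TATAGCCCAGCAAGAGCGAC.
Its sequence written 5'→3' is the reverse complement: GTCGCTCTTGCTGGGCTATA.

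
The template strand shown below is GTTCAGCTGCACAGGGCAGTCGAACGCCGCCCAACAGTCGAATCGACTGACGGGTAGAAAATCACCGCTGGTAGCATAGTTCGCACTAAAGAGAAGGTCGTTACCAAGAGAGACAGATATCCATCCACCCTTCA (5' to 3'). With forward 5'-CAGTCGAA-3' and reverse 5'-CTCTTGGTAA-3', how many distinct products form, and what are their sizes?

The forward primer CAGTCGAA matches the top strand at positions 17–24, 35–42.
The reverse primer's reverse complement is TTACCAAGAG, matching at positions 101–110.
Each forward site pairs with the reverse site to give a product ending at position 110: sizes 94, 76 bp.

Two products: 94 bp, 76 bp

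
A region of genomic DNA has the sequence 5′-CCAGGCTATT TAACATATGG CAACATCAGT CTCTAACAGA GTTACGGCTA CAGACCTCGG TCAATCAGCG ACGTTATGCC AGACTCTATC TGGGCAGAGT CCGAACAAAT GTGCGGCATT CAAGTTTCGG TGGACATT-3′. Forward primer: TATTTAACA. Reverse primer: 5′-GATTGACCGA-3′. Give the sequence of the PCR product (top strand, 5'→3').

The forward primer matches the template at positions 7–15.
The reverse primer's reverse complement is TCGGTCAATC, which matches the template at positions 57–66.
The product is the template from position 7 through 66 (60 bp).

5'-TATTTAACATATGGCAACATCAGTCTCTAACAGAGTTACGGCTACAGACCTCGGTCAATC-3'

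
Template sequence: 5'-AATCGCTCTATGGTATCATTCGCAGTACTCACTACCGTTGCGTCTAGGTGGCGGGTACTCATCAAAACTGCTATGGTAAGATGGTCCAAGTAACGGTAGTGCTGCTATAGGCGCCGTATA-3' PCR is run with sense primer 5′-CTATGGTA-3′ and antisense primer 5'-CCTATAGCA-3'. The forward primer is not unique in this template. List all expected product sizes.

104 bp, 41 bp

The forward primer CTATGGTA matches the top strand at positions 8–15, 71–78.
The reverse primer's reverse complement is TGCTATAGG, matching at positions 103–111.
Each forward site pairs with the reverse site to give a product ending at position 111: sizes 104, 41 bp.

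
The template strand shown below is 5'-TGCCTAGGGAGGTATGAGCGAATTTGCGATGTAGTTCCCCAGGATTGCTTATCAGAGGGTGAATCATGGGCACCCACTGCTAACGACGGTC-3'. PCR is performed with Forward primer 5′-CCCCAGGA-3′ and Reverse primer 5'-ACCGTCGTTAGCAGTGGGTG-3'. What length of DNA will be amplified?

Scanning the template, CCCCAGGA occurs at positions 37–44; this primer anneals to the bottom strand there with its 3' end pointing downstream.
Taking the reverse complement of ACCGTCGTTAGCAGTGGGTG gives CACCCACTGCTAACGACGGT, found at positions 71–90 on the template; the primer anneals here to the top strand with its 3' end pointing upstream.
Product length = (reverse-primer end) − (forward-primer start) + 1 = 90 − 37 + 1 = 54 bp.

54 bp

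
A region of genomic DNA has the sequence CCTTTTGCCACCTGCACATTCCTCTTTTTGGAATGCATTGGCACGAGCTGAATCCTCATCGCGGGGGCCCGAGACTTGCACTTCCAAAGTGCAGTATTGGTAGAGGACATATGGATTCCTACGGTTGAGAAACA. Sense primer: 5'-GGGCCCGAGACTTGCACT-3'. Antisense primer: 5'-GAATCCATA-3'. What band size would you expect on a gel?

54 bp

Forward primer GGGCCCGAGACTTGCACT is found on the top strand at positions 65–82.
The reverse primer's reverse complement is TATGGATTC, which matches the template at positions 110–118.
Product length = (reverse-primer end) − (forward-primer start) + 1 = 118 − 65 + 1 = 54 bp.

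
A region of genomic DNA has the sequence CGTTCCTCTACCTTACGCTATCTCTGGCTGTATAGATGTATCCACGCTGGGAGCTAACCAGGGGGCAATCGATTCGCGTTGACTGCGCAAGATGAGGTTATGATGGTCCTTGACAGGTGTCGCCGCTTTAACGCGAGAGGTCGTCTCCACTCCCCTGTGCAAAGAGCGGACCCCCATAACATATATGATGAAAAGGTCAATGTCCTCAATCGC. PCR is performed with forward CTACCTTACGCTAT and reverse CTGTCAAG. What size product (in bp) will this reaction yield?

The forward primer matches the template at positions 8–21.
Taking the reverse complement of CTGTCAAG gives CTTGACAG, found at positions 109–116 on the template; the primer anneals here to the top strand with its 3' end pointing upstream.
The product runs from position 8 to position 116, so its length is 116 − 8 + 1 = 109 bp.

109 bp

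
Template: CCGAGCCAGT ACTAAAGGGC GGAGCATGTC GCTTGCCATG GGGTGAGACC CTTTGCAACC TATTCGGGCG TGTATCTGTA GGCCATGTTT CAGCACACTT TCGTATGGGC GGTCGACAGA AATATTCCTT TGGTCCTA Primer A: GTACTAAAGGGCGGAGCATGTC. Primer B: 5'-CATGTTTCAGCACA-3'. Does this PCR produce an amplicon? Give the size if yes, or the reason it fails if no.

Primer A (GTACTAAAGGGCGGAGCATGTC) matches the top strand at positions 9–30 (3' end points downstream).
Primer B (CATGTTTCAGCACA) also matches the top strand directly, at positions 84–97 — its reverse complement TGTGCTGAAACATG is not present.
Both primers anneal to the bottom strand with 3' ends pointing the same way, so neither can prime synthesis back toward the other.

No product — both primers anneal to the same strand and extend in the same direction.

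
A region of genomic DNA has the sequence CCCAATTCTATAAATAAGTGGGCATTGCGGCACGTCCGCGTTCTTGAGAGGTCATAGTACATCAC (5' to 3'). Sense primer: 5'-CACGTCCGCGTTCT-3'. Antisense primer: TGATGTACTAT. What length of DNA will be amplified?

34 bp

The forward primer matches the template at positions 31–44.
The reverse primer's reverse complement is ATAGTACATCA, which matches the template at positions 54–64.
The product runs from position 31 to position 64, so its length is 64 − 31 + 1 = 34 bp.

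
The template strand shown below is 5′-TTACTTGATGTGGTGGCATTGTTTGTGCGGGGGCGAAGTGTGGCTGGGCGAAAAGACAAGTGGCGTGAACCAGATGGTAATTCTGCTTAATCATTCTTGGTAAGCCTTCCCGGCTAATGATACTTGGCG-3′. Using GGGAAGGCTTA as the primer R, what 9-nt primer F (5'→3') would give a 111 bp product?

The reverse primer's reverse complement TAAGCCTTCCC matches the template at positions 101–111, so the product ends at position 111.
A 111 bp product then starts at position 111 − 111 + 1 = 1.
The forward primer is identical to the top strand there: TTACTTGAT.

5'-TTACTTGAT-3'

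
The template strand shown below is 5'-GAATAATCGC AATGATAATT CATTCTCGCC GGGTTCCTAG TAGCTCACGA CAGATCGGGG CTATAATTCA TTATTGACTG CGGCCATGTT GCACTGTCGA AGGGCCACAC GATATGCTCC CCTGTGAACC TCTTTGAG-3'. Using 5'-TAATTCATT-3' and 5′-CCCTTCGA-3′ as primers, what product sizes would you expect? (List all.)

The forward primer TAATTCATT matches the top strand at positions 16–24, 64–72.
The reverse primer's reverse complement is TCGAAGGG, matching at positions 97–104.
Each forward site pairs with the reverse site to give a product ending at position 104: sizes 89, 41 bp.

89 bp, 41 bp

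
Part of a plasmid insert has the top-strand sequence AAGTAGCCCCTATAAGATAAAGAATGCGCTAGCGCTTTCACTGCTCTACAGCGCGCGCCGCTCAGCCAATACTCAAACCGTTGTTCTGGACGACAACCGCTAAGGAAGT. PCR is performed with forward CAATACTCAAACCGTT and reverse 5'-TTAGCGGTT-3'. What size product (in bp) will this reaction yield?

The forward primer matches the template at positions 67–82.
The reverse primer's reverse complement is AACCGCTAA, which matches the template at positions 95–103.
Product length = (reverse-primer end) − (forward-primer start) + 1 = 103 − 67 + 1 = 37 bp.

37 bp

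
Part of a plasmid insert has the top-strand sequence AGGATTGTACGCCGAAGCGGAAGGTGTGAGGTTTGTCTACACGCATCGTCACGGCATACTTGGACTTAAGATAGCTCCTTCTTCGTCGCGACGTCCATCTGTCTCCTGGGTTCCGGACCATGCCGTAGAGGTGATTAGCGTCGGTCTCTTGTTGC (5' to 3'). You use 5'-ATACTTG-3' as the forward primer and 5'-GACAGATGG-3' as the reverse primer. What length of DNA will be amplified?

Scanning the template, ATACTTG occurs at positions 56–62; this primer anneals to the bottom strand there with its 3' end pointing downstream.
Reverse complement of the reverse primer: CCATCTGTC. This occurs on the top strand at positions 95–103.
The product runs from position 56 to position 103, so its length is 103 − 56 + 1 = 48 bp.

48 bp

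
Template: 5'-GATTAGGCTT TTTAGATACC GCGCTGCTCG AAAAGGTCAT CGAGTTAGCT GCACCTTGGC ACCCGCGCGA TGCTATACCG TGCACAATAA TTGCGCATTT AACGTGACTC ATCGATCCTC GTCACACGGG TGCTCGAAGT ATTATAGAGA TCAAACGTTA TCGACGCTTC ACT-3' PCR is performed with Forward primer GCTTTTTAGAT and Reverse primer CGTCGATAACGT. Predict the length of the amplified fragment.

The forward primer matches the template at positions 7–17.
The reverse primer's reverse complement is ACGTTATCGACG, which matches the template at positions 155–166.
The product runs from position 7 to position 166, so its length is 166 − 7 + 1 = 160 bp.

160 bp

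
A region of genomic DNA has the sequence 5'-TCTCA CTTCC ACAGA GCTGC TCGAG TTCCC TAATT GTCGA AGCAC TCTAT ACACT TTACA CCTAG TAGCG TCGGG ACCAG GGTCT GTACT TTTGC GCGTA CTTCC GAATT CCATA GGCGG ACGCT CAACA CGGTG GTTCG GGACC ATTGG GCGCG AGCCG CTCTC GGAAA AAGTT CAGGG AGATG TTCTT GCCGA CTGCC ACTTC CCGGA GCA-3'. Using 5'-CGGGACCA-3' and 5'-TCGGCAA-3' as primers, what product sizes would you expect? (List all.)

124 bp, 57 bp

The forward primer CGGGACCA matches the top strand at positions 72–79, 139–146.
The reverse primer's reverse complement is TTGCCGA, matching at positions 189–195.
Each forward site pairs with the reverse site to give a product ending at position 195: sizes 124, 57 bp.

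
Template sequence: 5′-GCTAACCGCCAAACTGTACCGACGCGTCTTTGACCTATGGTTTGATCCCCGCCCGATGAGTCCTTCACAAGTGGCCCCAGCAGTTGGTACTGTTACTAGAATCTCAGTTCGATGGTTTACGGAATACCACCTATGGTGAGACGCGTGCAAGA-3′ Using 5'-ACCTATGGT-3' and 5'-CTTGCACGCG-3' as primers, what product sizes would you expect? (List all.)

119 bp, 23 bp

The forward primer ACCTATGGT matches the top strand at positions 33–41, 129–137.
The reverse primer's reverse complement is CGCGTGCAAG, matching at positions 142–151.
Each forward site pairs with the reverse site to give a product ending at position 151: sizes 119, 23 bp.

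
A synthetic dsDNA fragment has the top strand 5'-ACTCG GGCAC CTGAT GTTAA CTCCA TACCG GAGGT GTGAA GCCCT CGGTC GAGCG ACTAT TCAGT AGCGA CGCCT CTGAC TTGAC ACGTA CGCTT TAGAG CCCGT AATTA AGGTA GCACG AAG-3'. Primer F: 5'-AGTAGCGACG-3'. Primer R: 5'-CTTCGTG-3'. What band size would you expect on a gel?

Scanning the template, AGTAGCGACG occurs at positions 63–72; this primer anneals to the bottom strand there with its 3' end pointing downstream.
Reverse complement of the reverse primer: CACGAAG. This occurs on the top strand at positions 117–123.
Product length = (reverse-primer end) − (forward-primer start) + 1 = 123 − 63 + 1 = 61 bp.

61 bp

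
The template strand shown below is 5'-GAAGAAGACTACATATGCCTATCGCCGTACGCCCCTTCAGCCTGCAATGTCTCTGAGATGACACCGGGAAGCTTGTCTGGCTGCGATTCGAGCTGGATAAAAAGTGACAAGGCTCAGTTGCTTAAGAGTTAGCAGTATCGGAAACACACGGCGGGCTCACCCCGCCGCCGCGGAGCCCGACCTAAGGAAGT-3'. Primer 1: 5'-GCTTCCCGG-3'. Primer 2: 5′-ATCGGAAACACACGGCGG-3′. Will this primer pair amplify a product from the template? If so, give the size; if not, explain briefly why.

No product — the primers' 3' ends point away from each other.

Primer 1 (GCTTCCCGG) has reverse complement CCGGGAAGC, which matches the top strand at positions 64–72; primer 1 anneals to the top strand there with its 3' end pointing upstream toward position 64.
Primer 2 (ATCGGAAACACACGGCGG) matches the top strand directly at positions 137–154; it anneals to the bottom strand with its 3' end pointing downstream toward position 154.
The 3' ends diverge (primer 1 extends toward position 1, primer 2 toward position 191), so the primers never converge on a shared product.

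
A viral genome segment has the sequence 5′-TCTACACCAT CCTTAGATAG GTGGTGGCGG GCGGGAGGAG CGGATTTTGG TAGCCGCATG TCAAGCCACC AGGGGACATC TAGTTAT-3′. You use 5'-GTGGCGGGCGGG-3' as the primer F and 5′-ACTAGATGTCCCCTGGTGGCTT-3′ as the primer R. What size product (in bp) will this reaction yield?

61 bp

Scanning the template, GTGGCGGGCGGG occurs at positions 24–35; this primer anneals to the bottom strand there with its 3' end pointing downstream.
Taking the reverse complement of ACTAGATGTCCCCTGGTGGCTT gives AAGCCACCAGGGGACATCTAGT, found at positions 63–84 on the template; the primer anneals here to the top strand with its 3' end pointing upstream.
Amplicon spans positions 24–84: 61 bp.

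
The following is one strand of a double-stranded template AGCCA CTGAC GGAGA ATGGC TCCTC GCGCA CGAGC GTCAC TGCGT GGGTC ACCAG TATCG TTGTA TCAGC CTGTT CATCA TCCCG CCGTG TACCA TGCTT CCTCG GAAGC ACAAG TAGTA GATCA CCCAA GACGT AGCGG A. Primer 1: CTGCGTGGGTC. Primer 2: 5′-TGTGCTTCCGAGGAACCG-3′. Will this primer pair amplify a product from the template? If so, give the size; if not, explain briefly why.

Primer 2 (TGTGCTTCCGAGGAACCG) does not match the top strand, and its reverse complement CGGTTCCTCGGAAGCACA does not match either.
With no annealing site for primer 2, no amplification occurs.

No product — primer 2 has no binding site in the template.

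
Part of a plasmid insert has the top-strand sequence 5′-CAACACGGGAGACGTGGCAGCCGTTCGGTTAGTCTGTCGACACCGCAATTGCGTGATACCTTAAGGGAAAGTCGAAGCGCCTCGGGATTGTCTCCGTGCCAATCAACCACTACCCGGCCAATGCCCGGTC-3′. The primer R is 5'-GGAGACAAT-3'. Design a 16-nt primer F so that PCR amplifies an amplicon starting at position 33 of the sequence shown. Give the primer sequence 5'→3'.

The reverse primer's reverse complement ATTGTCTCC matches the template at positions 87–95; the product starts at position 33.
The forward primer is identical to the top strand over positions 33–48: TCTGTCGACACCGCAA.

5'-TCTGTCGACACCGCAA-3'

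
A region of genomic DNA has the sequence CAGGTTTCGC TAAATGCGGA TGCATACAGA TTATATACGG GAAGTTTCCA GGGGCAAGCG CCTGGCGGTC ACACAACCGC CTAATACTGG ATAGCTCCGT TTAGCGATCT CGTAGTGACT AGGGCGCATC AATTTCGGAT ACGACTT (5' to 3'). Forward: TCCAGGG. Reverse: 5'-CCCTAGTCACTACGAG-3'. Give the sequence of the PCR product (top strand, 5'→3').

5'-TCCAGGGGCAAGCGCCTGGCGGTCACACAACCGCCTAATACTGGATAGCTCCGTTTAGCGATCTCGTAGTGACTAGGG-3'

The forward primer matches the template at positions 47–53.
The reverse primer's reverse complement is CTCGTAGTGACTAGGG, which matches the template at positions 109–124.
The product is the template from position 47 through 124 (78 bp).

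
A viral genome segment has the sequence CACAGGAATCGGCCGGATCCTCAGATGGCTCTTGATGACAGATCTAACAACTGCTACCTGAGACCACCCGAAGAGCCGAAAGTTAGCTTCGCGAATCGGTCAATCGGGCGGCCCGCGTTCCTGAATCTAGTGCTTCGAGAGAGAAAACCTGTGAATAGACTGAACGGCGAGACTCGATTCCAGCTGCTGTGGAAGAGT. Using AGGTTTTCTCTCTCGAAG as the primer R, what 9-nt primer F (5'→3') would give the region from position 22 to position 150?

The reverse primer's reverse complement CTTCGAGAGAGAAAACCT matches the template at positions 133–150; the product starts at position 22.
The forward primer is identical to the top strand over positions 22–30: CAGATGGCT.

5'-CAGATGGCT-3'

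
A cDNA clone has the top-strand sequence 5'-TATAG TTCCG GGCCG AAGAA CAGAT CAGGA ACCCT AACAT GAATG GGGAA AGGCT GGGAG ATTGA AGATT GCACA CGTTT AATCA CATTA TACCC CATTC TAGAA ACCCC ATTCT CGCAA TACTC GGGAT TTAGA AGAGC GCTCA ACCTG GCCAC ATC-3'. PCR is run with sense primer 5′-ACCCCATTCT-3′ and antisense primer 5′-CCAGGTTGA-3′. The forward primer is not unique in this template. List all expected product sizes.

60 bp, 46 bp

The forward primer ACCCCATTCT matches the top strand at positions 92–101, 106–115.
The reverse primer's reverse complement is TCAACCTGG, matching at positions 143–151.
Each forward site pairs with the reverse site to give a product ending at position 151: sizes 60, 46 bp.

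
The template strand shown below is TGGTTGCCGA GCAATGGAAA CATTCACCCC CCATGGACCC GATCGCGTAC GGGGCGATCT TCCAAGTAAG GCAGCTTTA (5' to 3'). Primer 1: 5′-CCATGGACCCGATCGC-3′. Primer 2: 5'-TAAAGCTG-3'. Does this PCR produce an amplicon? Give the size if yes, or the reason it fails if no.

Primer 1 (CCATGGACCCGATCGC) matches the top strand at positions 31–46; it acts as a forward primer.
Primer 2's reverse complement is CAGCTTTA, matching the top strand at positions 72–79; it acts as a reverse primer.
The 3' ends face each other across positions 31–79, giving a 49 bp product.

Yes — a 49 bp product.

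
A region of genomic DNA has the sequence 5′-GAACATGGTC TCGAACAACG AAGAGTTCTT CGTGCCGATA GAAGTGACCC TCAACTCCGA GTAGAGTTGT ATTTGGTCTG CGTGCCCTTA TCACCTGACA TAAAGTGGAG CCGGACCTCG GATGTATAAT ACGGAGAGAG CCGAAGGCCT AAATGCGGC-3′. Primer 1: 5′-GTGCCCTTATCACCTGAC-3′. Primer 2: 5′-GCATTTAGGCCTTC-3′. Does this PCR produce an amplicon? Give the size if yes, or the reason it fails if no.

Primer 1 (GTGCCCTTATCACCTGAC) matches the top strand at positions 82–99; it acts as a forward primer.
Primer 2's reverse complement is GAAGGCCTAAATGC, matching the top strand at positions 143–156; it acts as a reverse primer.
The 3' ends face each other across positions 82–156, giving a 75 bp product.

Yes — a 75 bp product.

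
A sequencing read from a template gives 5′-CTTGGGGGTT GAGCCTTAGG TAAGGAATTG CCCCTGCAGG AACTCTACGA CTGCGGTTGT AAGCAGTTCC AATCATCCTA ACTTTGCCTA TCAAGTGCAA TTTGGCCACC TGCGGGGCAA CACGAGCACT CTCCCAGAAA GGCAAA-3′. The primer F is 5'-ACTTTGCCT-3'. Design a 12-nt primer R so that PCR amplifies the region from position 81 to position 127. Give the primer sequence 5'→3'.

The product's 3' end on the top strand is position 127.
The reverse primer anneals to the top strand over positions 116–127, i.e. to GGCAACACGAGC.
Its sequence written 5'→3' is the reverse complement: GCTCGTGTTGCC.

5'-GCTCGTGTTGCC-3'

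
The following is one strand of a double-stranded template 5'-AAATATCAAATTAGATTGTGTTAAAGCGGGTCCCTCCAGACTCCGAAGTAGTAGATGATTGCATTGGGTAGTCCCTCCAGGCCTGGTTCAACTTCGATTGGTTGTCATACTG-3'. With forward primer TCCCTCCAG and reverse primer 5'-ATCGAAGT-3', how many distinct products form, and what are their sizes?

Two products: 68 bp, 27 bp

The forward primer TCCCTCCAG matches the top strand at positions 31–39, 72–80.
The reverse primer's reverse complement is ACTTCGAT, matching at positions 91–98.
Each forward site pairs with the reverse site to give a product ending at position 98: sizes 68, 27 bp.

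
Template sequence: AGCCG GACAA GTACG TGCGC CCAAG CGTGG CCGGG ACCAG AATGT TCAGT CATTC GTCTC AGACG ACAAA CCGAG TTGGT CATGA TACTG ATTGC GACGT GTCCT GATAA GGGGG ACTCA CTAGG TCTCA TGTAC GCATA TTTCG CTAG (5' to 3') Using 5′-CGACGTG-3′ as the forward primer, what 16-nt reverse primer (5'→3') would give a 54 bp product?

The forward primer binds at positions 95–101, so a 54 bp product ends at position 95 + 54 − 1 = 148.
The reverse primer anneals to the top strand over positions 133–148, i.e. to TACGCATATTTCGCTA.
Its sequence written 5'→3' is the reverse complement: TAGCGAAATATGCGTA.

5'-TAGCGAAATATGCGTA-3'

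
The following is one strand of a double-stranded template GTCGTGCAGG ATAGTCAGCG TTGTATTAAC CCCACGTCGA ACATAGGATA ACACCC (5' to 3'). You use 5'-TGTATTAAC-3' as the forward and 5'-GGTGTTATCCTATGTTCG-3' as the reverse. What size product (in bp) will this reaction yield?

34 bp

The forward primer matches the template at positions 22–30.
Taking the reverse complement of GGTGTTATCCTATGTTCG gives CGAACATAGGATAACACC, found at positions 38–55 on the template; the primer anneals here to the top strand with its 3' end pointing upstream.
Product length = (reverse-primer end) − (forward-primer start) + 1 = 55 − 22 + 1 = 34 bp.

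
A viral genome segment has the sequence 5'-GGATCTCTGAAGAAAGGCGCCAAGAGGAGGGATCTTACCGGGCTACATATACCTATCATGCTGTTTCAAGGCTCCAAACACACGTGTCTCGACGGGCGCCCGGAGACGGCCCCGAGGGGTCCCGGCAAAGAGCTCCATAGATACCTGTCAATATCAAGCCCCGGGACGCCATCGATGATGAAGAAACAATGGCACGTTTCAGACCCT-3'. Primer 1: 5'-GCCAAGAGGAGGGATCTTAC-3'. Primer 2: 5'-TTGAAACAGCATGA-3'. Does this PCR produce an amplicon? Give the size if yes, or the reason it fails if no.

Yes — a 51 bp product.

Primer 1 (GCCAAGAGGAGGGATCTTAC) matches the top strand at positions 19–38; it acts as a forward primer.
Primer 2's reverse complement is TCATGCTGTTTCAA, matching the top strand at positions 56–69; it acts as a reverse primer.
The 3' ends face each other across positions 19–69, giving a 51 bp product.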